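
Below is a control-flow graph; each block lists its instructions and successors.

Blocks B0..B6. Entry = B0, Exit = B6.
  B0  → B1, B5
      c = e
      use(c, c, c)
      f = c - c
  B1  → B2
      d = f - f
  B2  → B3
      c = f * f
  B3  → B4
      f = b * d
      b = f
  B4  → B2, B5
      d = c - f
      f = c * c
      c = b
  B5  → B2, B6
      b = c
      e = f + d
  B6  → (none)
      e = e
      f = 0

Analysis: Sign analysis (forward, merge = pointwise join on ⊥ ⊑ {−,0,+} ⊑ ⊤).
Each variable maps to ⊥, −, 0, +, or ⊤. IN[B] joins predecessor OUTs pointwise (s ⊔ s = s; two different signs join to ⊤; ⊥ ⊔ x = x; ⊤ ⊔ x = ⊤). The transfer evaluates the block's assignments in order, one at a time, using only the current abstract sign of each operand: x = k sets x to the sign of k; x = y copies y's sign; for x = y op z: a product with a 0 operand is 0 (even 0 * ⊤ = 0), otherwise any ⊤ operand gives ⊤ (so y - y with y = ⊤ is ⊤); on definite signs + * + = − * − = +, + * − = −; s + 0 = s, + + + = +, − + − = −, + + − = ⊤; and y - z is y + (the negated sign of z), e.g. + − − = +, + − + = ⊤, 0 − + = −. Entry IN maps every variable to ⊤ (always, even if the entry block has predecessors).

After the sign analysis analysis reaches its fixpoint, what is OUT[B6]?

Answer: {a: ⊤, b: ⊤, c: ⊤, d: ⊤, e: ⊤, f: 0}

Trace:
Per-block solution:
  B0:  IN=(all ⊤)  OUT=(all ⊤)
  B1:  IN=(all ⊤)  OUT=(all ⊤)
  B2:  IN=(all ⊤)  OUT=(all ⊤)
  B3:  IN=(all ⊤)  OUT=(all ⊤)
  B4:  IN=(all ⊤)  OUT=(all ⊤)
  B5:  IN=(all ⊤)  OUT=(all ⊤)
  B6:  IN=(all ⊤)  OUT={f:0; rest ⊤}

Merge at B6: IN[B6] = OUT[B5] = {a: ⊤, b: ⊤, c: ⊤, d: ⊤, e: ⊤, f: ⊤}
Applying B6's transfer function to that IN value gives OUT[B6] (row B6 above).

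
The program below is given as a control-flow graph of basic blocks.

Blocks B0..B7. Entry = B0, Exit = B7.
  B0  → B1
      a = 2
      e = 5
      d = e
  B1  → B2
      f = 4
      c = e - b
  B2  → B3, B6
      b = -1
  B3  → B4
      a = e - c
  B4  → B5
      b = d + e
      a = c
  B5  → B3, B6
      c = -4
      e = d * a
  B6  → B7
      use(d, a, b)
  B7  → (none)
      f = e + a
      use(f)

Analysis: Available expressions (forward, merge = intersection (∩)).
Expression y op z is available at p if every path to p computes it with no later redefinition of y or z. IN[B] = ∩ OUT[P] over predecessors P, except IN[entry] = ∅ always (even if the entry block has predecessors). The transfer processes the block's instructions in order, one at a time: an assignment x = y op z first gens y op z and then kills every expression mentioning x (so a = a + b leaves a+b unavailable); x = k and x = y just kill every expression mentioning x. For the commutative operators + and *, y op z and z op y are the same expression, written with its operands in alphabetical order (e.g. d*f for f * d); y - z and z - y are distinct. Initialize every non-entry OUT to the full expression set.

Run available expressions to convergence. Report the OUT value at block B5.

Fixpoint table:
  B0:  IN={}  OUT={}
  B1:  IN={}  OUT={e-b}
  B2:  IN={e-b}  OUT={}
  B3:  IN={}  OUT={e-c}
  B4:  IN={e-c}  OUT={d+e, e-c}
  B5:  IN={d+e, e-c}  OUT={a*d}
  B6:  IN={}  OUT={}
  B7:  IN={}  OUT={a+e}

Merge at B5: IN[B5] = OUT[B4] = {d+e, e-c}
Applying B5's transfer function to that IN value gives OUT[B5] (row B5 above).

Answer: {a*d}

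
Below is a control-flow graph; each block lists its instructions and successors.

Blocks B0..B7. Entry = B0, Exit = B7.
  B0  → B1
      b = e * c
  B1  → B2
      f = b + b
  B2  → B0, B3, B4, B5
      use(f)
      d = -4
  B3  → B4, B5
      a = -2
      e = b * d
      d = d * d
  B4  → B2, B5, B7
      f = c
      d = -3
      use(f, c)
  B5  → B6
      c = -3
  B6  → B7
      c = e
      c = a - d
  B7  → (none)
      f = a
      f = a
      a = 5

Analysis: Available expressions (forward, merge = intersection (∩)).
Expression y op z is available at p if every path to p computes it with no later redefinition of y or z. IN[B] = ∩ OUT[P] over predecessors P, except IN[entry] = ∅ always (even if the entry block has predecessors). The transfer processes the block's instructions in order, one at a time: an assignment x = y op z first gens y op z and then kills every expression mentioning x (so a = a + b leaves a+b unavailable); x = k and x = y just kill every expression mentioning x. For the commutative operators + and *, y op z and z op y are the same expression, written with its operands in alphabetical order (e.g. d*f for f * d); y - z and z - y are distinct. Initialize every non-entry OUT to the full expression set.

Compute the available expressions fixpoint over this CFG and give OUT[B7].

Fixpoint table:
  B0:  IN={}  OUT={c*e}
  B1:  IN={c*e}  OUT={b+b, c*e}
  B2:  IN={b+b}  OUT={b+b}
  B3:  IN={b+b}  OUT={b+b}
  B4:  IN={b+b}  OUT={b+b}
  B5:  IN={b+b}  OUT={b+b}
  B6:  IN={b+b}  OUT={a-d, b+b}
  B7:  IN={b+b}  OUT={b+b}

Merge at B7: IN[B7] = OUT[B4] ∩ OUT[B6] = {b+b}
Applying B7's transfer function to that IN value gives OUT[B7] (row B7 above).

Answer: {b+b}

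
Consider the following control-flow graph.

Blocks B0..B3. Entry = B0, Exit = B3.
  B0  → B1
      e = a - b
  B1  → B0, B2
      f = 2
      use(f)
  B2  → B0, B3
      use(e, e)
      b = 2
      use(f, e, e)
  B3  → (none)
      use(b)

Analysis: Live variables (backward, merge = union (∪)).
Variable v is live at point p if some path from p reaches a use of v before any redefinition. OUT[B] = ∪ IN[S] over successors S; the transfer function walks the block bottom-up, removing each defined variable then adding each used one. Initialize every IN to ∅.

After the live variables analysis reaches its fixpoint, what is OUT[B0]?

Answer: {a, b, e}

Trace:
Per-block solution:
  B0:  IN={a, b}  OUT={a, b, e}
  B1:  IN={a, b, e}  OUT={a, b, e, f}
  B2:  IN={a, e, f}  OUT={a, b}
  B3:  IN={b}  OUT={}

Merge at B0: OUT[B0] = IN[B1] = {a, b, e}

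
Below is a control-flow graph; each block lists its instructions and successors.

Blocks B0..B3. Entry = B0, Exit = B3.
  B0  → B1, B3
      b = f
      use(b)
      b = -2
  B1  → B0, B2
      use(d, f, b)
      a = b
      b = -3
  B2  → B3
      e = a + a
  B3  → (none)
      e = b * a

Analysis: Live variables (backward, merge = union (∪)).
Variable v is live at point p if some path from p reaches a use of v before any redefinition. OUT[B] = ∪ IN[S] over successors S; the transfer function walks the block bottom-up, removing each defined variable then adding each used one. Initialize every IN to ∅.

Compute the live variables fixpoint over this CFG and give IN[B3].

Answer: {a, b}

Trace:
Per-block solution:
  B0:   IN={a, d, f}   OUT={a, b, d, f}
  B1:   IN={b, d, f}   OUT={a, b, d, f}
  B2:   IN={a, b}   OUT={a, b}
  B3:   IN={a, b}   OUT={}

B3 is the boundary node: OUT[B3] = {}
Applying B3's transfer function to that OUT value gives IN[B3] (row B3 above).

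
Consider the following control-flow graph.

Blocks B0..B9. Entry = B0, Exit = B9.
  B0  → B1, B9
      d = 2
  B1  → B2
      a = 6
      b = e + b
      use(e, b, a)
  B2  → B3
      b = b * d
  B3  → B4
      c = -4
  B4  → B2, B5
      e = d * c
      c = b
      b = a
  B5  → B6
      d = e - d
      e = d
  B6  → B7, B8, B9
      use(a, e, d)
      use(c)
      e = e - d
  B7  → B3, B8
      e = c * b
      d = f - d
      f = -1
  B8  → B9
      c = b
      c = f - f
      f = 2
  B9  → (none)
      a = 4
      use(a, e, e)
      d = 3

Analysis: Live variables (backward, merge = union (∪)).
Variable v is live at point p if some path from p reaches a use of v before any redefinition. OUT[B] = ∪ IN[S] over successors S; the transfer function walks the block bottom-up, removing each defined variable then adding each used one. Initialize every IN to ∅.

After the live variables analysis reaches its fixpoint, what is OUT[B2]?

Answer: {a, b, d, f}

Trace:
Per-block solution:
  B0: | IN={b, e, f} | OUT={b, d, e, f}
  B1: | IN={b, d, e, f} | OUT={a, b, d, f}
  B2: | IN={a, b, d, f} | OUT={a, b, d, f}
  B3: | IN={a, b, d, f} | OUT={a, b, c, d, f}
  B4: | IN={a, b, c, d, f} | OUT={a, b, c, d, e, f}
  B5: | IN={a, b, c, d, e, f} | OUT={a, b, c, d, e, f}
  B6: | IN={a, b, c, d, e, f} | OUT={a, b, c, d, e, f}
  B7: | IN={a, b, c, d, f} | OUT={a, b, d, e, f}
  B8: | IN={b, e, f} | OUT={e}
  B9: | IN={e} | OUT={}

Merge at B2: OUT[B2] = IN[B3] = {a, b, d, f}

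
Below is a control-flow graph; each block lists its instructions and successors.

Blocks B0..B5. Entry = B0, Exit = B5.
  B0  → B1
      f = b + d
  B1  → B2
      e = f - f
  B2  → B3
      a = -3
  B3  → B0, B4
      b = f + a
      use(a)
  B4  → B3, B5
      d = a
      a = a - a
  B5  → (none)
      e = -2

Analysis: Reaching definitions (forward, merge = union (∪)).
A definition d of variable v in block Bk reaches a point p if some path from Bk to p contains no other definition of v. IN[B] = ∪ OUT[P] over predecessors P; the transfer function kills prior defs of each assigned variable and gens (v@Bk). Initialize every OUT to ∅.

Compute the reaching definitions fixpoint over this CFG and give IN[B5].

Answer: {a@B4, b@B3, d@B4, e@B1, f@B0}

Working:
Converged values:
  B0: | IN={a@B2, a@B4, b@B3, d@B4, e@B1, f@B0} | OUT={a@B2, a@B4, b@B3, d@B4, e@B1, f@B0}
  B1: | IN={a@B2, a@B4, b@B3, d@B4, e@B1, f@B0} | OUT={a@B2, a@B4, b@B3, d@B4, e@B1, f@B0}
  B2: | IN={a@B2, a@B4, b@B3, d@B4, e@B1, f@B0} | OUT={a@B2, b@B3, d@B4, e@B1, f@B0}
  B3: | IN={a@B2, a@B4, b@B3, d@B4, e@B1, f@B0} | OUT={a@B2, a@B4, b@B3, d@B4, e@B1, f@B0}
  B4: | IN={a@B2, a@B4, b@B3, d@B4, e@B1, f@B0} | OUT={a@B4, b@B3, d@B4, e@B1, f@B0}
  B5: | IN={a@B4, b@B3, d@B4, e@B1, f@B0} | OUT={a@B4, b@B3, d@B4, e@B5, f@B0}

Merge at B5: IN[B5] = OUT[B4] = {a@B4, b@B3, d@B4, e@B1, f@B0}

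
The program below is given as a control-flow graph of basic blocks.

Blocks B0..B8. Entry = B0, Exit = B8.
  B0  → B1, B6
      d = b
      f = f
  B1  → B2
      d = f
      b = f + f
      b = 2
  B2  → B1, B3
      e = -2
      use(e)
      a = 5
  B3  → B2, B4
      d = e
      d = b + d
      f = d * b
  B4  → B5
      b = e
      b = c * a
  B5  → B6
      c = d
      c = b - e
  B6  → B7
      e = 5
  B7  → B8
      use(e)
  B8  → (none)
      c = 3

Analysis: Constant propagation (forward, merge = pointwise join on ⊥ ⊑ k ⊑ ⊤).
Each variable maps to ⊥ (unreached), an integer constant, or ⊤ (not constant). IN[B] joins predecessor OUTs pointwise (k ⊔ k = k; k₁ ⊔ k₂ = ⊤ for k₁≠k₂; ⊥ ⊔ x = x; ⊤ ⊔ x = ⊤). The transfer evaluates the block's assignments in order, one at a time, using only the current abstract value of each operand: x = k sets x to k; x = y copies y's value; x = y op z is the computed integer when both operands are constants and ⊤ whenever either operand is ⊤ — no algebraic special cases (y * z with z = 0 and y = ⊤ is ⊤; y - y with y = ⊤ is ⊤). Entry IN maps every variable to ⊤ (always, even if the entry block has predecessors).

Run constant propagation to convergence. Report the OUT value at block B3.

Fixpoint table:
  B0:  IN=(all ⊤)  OUT=(all ⊤)
  B1:  IN=(all ⊤)  OUT={b:2; rest ⊤}
  B2:  IN={b:2; rest ⊤}  OUT={a:5, b:2, e:-2; rest ⊤}
  B3:  IN={a:5, b:2, e:-2; rest ⊤}  OUT={a:5, b:2, d:0, e:-2, f:0; rest ⊤}
  B4:  IN={a:5, b:2, d:0, e:-2, f:0; rest ⊤}  OUT={a:5, d:0, e:-2, f:0; rest ⊤}
  B5:  IN={a:5, d:0, e:-2, f:0; rest ⊤}  OUT={a:5, d:0, e:-2, f:0; rest ⊤}
  B6:  IN=(all ⊤)  OUT={e:5; rest ⊤}
  B7:  IN={e:5; rest ⊤}  OUT={e:5; rest ⊤}
  B8:  IN={e:5; rest ⊤}  OUT={c:3, e:5; rest ⊤}

Merge at B3: IN[B3] = OUT[B2] = {a: 5, b: 2, c: ⊤, d: ⊤, e: -2, f: ⊤}
Applying B3's transfer function to that IN value gives OUT[B3] (row B3 above).

Answer: {a: 5, b: 2, c: ⊤, d: 0, e: -2, f: 0}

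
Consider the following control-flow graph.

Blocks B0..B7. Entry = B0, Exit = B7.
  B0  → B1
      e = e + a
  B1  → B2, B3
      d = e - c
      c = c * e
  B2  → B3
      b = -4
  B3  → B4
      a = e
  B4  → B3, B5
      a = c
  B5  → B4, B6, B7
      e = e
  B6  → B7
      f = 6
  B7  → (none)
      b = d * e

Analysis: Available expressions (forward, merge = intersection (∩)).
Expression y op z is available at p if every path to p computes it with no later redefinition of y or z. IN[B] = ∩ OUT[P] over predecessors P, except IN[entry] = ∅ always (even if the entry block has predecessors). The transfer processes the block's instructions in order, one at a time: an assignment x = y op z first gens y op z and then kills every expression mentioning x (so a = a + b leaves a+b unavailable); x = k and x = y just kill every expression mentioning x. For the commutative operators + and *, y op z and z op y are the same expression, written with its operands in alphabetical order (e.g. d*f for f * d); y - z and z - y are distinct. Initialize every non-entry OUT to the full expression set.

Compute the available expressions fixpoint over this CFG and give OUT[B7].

Converged values:
  B0:   IN={}   OUT={}
  B1:   IN={}   OUT={}
  B2:   IN={}   OUT={}
  B3:   IN={}   OUT={}
  B4:   IN={}   OUT={}
  B5:   IN={}   OUT={}
  B6:   IN={}   OUT={}
  B7:   IN={}   OUT={d*e}

Merge at B7: IN[B7] = OUT[B5] ∩ OUT[B6] = {}
Applying B7's transfer function to that IN value gives OUT[B7] (row B7 above).

Answer: {d*e}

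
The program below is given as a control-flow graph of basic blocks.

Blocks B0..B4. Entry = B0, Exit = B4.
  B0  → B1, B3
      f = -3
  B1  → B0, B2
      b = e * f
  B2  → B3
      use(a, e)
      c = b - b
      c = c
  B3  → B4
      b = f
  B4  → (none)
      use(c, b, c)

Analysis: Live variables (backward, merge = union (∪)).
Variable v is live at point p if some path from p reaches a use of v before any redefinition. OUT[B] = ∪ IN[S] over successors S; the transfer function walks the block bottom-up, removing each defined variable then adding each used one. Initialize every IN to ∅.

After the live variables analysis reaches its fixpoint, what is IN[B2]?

Answer: {a, b, e, f}

Derivation:
Per-block solution:
  B0:  IN={a, c, e}  OUT={a, c, e, f}
  B1:  IN={a, c, e, f}  OUT={a, b, c, e, f}
  B2:  IN={a, b, e, f}  OUT={c, f}
  B3:  IN={c, f}  OUT={b, c}
  B4:  IN={b, c}  OUT={}

Merge at B2: OUT[B2] = IN[B3] = {c, f}
Applying B2's transfer function to that OUT value gives IN[B2] (row B2 above).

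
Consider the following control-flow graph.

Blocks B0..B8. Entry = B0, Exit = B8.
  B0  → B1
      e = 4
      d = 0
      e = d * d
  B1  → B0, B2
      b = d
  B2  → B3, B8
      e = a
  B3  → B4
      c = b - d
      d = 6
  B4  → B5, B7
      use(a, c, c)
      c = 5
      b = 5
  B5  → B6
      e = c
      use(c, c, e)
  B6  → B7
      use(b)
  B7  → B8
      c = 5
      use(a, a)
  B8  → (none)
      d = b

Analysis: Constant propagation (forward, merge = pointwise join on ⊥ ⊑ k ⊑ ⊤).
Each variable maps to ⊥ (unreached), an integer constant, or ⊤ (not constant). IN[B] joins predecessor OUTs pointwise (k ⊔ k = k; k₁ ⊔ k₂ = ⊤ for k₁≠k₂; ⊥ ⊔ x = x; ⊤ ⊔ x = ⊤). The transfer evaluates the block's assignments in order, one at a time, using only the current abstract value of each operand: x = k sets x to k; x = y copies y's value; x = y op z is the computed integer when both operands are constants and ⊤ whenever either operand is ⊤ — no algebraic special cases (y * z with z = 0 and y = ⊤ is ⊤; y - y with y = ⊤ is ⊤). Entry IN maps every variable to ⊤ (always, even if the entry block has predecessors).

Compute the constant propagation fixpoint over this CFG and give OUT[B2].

Answer: {a: ⊤, b: 0, c: ⊤, d: 0, e: ⊤, f: ⊤}

Trace:
Fixpoint table:
  B0: | IN=(all ⊤) | OUT={d:0, e:0; rest ⊤}
  B1: | IN={d:0, e:0; rest ⊤} | OUT={b:0, d:0, e:0; rest ⊤}
  B2: | IN={b:0, d:0, e:0; rest ⊤} | OUT={b:0, d:0; rest ⊤}
  B3: | IN={b:0, d:0; rest ⊤} | OUT={b:0, c:0, d:6; rest ⊤}
  B4: | IN={b:0, c:0, d:6; rest ⊤} | OUT={b:5, c:5, d:6; rest ⊤}
  B5: | IN={b:5, c:5, d:6; rest ⊤} | OUT={b:5, c:5, d:6, e:5; rest ⊤}
  B6: | IN={b:5, c:5, d:6, e:5; rest ⊤} | OUT={b:5, c:5, d:6, e:5; rest ⊤}
  B7: | IN={b:5, c:5, d:6; rest ⊤} | OUT={b:5, c:5, d:6; rest ⊤}
  B8: | IN=(all ⊤) | OUT=(all ⊤)

Merge at B2: IN[B2] = OUT[B1] = {a: ⊤, b: 0, c: ⊤, d: 0, e: 0, f: ⊤}
Applying B2's transfer function to that IN value gives OUT[B2] (row B2 above).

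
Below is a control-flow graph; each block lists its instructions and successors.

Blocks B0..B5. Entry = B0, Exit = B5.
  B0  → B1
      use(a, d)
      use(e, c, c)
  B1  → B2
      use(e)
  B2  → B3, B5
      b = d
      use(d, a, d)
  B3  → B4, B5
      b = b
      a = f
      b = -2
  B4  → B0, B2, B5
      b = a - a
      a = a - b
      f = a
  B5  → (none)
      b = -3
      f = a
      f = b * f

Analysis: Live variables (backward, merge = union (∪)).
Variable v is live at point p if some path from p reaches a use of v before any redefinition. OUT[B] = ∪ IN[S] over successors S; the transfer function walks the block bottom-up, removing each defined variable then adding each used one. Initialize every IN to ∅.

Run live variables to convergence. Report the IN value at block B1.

Converged values:
  B0: | IN={a, c, d, e, f} | OUT={a, c, d, e, f}
  B1: | IN={a, c, d, e, f} | OUT={a, c, d, e, f}
  B2: | IN={a, c, d, e, f} | OUT={a, b, c, d, e, f}
  B3: | IN={b, c, d, e, f} | OUT={a, c, d, e}
  B4: | IN={a, c, d, e} | OUT={a, c, d, e, f}
  B5: | IN={a} | OUT={}

Merge at B1: OUT[B1] = IN[B2] = {a, c, d, e, f}
Applying B1's transfer function to that OUT value gives IN[B1] (row B1 above).

Answer: {a, c, d, e, f}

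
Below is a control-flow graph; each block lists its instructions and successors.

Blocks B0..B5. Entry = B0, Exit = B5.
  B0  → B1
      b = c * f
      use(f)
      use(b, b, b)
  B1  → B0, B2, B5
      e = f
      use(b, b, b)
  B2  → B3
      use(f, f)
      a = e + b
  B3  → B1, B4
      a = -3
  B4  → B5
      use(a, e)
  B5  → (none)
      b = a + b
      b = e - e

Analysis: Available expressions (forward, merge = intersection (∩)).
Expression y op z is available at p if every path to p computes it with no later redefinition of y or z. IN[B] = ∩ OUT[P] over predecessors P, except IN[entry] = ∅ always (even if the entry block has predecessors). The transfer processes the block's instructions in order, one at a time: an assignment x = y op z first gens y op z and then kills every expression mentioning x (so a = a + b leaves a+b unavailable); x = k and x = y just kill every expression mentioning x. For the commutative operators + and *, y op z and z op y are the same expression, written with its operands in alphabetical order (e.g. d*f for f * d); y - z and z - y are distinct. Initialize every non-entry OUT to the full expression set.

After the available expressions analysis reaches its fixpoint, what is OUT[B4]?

Answer: {b+e, c*f}

Trace:
Converged values:
  B0:  IN={}  OUT={c*f}
  B1:  IN={c*f}  OUT={c*f}
  B2:  IN={c*f}  OUT={b+e, c*f}
  B3:  IN={b+e, c*f}  OUT={b+e, c*f}
  B4:  IN={b+e, c*f}  OUT={b+e, c*f}
  B5:  IN={c*f}  OUT={c*f, e-e}

Merge at B4: IN[B4] = OUT[B3] = {b+e, c*f}
Applying B4's transfer function to that IN value gives OUT[B4] (row B4 above).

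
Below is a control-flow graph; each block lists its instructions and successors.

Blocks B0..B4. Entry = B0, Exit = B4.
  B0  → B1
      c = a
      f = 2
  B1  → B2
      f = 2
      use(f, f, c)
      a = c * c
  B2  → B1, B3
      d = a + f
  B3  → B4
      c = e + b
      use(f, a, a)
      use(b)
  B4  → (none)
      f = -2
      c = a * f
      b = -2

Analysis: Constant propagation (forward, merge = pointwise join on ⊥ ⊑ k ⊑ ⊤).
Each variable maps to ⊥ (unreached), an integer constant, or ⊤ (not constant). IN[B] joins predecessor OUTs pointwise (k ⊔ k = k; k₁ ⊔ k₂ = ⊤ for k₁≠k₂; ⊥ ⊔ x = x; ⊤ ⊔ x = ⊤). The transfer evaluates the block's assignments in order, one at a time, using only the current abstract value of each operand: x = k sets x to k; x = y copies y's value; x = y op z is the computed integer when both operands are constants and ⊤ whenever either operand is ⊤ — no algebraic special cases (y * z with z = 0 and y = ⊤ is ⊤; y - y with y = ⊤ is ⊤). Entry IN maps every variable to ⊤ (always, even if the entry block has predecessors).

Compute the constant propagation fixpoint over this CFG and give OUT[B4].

Converged values:
  B0:   IN=(all ⊤)   OUT={f:2; rest ⊤}
  B1:   IN={f:2; rest ⊤}   OUT={f:2; rest ⊤}
  B2:   IN={f:2; rest ⊤}   OUT={f:2; rest ⊤}
  B3:   IN={f:2; rest ⊤}   OUT={f:2; rest ⊤}
  B4:   IN={f:2; rest ⊤}   OUT={b:-2, f:-2; rest ⊤}

Merge at B4: IN[B4] = OUT[B3] = {a: ⊤, b: ⊤, c: ⊤, d: ⊤, e: ⊤, f: 2}
Applying B4's transfer function to that IN value gives OUT[B4] (row B4 above).

Answer: {a: ⊤, b: -2, c: ⊤, d: ⊤, e: ⊤, f: -2}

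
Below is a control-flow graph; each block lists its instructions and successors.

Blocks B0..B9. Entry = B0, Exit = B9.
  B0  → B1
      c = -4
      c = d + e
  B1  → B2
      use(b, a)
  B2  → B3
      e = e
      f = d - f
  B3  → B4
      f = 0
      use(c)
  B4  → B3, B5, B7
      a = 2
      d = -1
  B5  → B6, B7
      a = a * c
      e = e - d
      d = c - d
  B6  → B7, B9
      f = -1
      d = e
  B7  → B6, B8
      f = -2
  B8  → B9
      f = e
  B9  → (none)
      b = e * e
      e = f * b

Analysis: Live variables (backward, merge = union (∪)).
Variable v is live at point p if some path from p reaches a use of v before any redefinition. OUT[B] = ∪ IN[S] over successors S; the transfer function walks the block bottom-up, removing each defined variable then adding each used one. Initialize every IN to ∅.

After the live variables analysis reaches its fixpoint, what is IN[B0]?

Converged values:
  B0:  IN={a, b, d, e, f}  OUT={a, b, c, d, e, f}
  B1:  IN={a, b, c, d, e, f}  OUT={c, d, e, f}
  B2:  IN={c, d, e, f}  OUT={c, e}
  B3:  IN={c, e}  OUT={c, e}
  B4:  IN={c, e}  OUT={a, c, d, e}
  B5:  IN={a, c, d, e}  OUT={e}
  B6:  IN={e}  OUT={e, f}
  B7:  IN={e}  OUT={e}
  B8:  IN={e}  OUT={e, f}
  B9:  IN={e, f}  OUT={}

Merge at B0: OUT[B0] = IN[B1] = {a, b, c, d, e, f}
Applying B0's transfer function to that OUT value gives IN[B0] (row B0 above).

Answer: {a, b, d, e, f}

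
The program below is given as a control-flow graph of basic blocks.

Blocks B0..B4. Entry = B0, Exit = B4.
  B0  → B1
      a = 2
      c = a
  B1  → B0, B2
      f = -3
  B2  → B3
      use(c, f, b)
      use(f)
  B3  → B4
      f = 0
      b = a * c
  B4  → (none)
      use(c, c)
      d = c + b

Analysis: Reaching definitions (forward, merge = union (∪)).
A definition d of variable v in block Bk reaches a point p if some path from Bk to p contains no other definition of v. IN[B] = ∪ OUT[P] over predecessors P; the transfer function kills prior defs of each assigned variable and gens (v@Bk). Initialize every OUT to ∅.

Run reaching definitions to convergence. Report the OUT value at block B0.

Fixpoint table:
  B0:   IN={a@B0, c@B0, f@B1}   OUT={a@B0, c@B0, f@B1}
  B1:   IN={a@B0, c@B0, f@B1}   OUT={a@B0, c@B0, f@B1}
  B2:   IN={a@B0, c@B0, f@B1}   OUT={a@B0, c@B0, f@B1}
  B3:   IN={a@B0, c@B0, f@B1}   OUT={a@B0, b@B3, c@B0, f@B3}
  B4:   IN={a@B0, b@B3, c@B0, f@B3}   OUT={a@B0, b@B3, c@B0, d@B4, f@B3}

Merge at B0 (entry node, so the boundary value {} is joined with the incoming edge(s)): IN[B0] = {} ⊔ OUT[B1] = {a@B0, c@B0, f@B1}
Applying B0's transfer function to that IN value gives OUT[B0] (row B0 above).

Answer: {a@B0, c@B0, f@B1}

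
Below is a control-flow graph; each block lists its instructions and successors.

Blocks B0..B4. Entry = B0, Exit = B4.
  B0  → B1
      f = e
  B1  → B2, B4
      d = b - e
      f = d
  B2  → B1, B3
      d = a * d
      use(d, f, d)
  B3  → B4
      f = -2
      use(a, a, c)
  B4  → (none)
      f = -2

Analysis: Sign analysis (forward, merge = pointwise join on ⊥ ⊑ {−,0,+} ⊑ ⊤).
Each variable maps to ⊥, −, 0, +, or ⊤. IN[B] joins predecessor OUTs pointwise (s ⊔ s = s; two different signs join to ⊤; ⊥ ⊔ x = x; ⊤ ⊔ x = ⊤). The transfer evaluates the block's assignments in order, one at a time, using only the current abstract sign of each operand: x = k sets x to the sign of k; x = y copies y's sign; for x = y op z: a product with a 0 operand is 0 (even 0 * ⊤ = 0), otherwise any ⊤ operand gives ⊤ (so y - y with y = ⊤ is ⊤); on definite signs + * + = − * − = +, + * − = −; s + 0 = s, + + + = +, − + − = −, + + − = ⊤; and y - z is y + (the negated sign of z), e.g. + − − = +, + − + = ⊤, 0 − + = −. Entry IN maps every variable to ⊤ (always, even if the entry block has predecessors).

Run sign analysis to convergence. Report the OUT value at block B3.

Answer: {a: ⊤, b: ⊤, c: ⊤, d: ⊤, e: ⊤, f: -}

Derivation:
Fixpoint table:
  B0:  IN=(all ⊤)  OUT=(all ⊤)
  B1:  IN=(all ⊤)  OUT=(all ⊤)
  B2:  IN=(all ⊤)  OUT=(all ⊤)
  B3:  IN=(all ⊤)  OUT={f:-; rest ⊤}
  B4:  IN=(all ⊤)  OUT={f:-; rest ⊤}

Merge at B3: IN[B3] = OUT[B2] = {a: ⊤, b: ⊤, c: ⊤, d: ⊤, e: ⊤, f: ⊤}
Applying B3's transfer function to that IN value gives OUT[B3] (row B3 above).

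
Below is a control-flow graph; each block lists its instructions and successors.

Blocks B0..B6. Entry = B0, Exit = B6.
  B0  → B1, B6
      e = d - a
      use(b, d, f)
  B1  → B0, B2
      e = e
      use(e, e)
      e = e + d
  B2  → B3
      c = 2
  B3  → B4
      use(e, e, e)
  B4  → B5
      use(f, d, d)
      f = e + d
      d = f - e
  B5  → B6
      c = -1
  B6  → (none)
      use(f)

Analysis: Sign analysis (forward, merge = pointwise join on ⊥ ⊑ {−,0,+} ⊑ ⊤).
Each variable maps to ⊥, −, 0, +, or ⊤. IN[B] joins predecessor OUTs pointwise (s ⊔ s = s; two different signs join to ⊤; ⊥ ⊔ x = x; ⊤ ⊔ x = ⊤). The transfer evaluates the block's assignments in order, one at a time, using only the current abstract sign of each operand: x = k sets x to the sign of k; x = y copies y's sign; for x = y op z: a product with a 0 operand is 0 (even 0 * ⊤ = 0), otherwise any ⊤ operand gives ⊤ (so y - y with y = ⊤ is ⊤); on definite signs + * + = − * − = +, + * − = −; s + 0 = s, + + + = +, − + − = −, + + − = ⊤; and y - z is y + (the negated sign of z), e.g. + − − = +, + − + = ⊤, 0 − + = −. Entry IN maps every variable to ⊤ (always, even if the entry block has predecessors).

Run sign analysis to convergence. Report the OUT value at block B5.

Answer: {a: ⊤, b: ⊤, c: -, d: ⊤, e: ⊤, f: ⊤}

Trace:
Converged values:
  B0:   IN=(all ⊤)   OUT=(all ⊤)
  B1:   IN=(all ⊤)   OUT=(all ⊤)
  B2:   IN=(all ⊤)   OUT={c:+; rest ⊤}
  B3:   IN={c:+; rest ⊤}   OUT={c:+; rest ⊤}
  B4:   IN={c:+; rest ⊤}   OUT={c:+; rest ⊤}
  B5:   IN={c:+; rest ⊤}   OUT={c:-; rest ⊤}
  B6:   IN=(all ⊤)   OUT=(all ⊤)

Merge at B5: IN[B5] = OUT[B4] = {a: ⊤, b: ⊤, c: +, d: ⊤, e: ⊤, f: ⊤}
Applying B5's transfer function to that IN value gives OUT[B5] (row B5 above).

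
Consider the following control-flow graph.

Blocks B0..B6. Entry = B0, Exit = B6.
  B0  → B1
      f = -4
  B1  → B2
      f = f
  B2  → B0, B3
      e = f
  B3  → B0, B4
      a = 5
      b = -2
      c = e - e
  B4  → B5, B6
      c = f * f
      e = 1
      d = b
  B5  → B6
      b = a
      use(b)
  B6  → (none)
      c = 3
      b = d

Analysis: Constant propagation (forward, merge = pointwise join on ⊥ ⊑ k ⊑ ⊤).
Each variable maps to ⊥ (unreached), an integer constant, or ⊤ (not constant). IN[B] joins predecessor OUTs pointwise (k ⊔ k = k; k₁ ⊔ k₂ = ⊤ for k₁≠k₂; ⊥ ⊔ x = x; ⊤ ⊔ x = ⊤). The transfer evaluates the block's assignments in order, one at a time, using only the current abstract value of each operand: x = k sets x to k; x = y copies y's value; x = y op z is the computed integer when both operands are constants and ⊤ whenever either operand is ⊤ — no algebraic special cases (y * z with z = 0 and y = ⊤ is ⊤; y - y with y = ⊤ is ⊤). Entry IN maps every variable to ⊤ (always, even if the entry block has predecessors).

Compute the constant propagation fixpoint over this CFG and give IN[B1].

Per-block solution:
  B0:  IN=(all ⊤)  OUT={f:-4; rest ⊤}
  B1:  IN={f:-4; rest ⊤}  OUT={f:-4; rest ⊤}
  B2:  IN={f:-4; rest ⊤}  OUT={e:-4, f:-4; rest ⊤}
  B3:  IN={e:-4, f:-4; rest ⊤}  OUT={a:5, b:-2, c:0, e:-4, f:-4; rest ⊤}
  B4:  IN={a:5, b:-2, c:0, e:-4, f:-4; rest ⊤}  OUT={a:5, b:-2, c:16, d:-2, e:1, f:-4; rest ⊤}
  B5:  IN={a:5, b:-2, c:16, d:-2, e:1, f:-4; rest ⊤}  OUT={a:5, b:5, c:16, d:-2, e:1, f:-4; rest ⊤}
  B6:  IN={a:5, c:16, d:-2, e:1, f:-4; rest ⊤}  OUT={a:5, b:-2, c:3, d:-2, e:1, f:-4; rest ⊤}

Merge at B1: IN[B1] = OUT[B0] = {a: ⊤, b: ⊤, c: ⊤, d: ⊤, e: ⊤, f: -4}

Answer: {a: ⊤, b: ⊤, c: ⊤, d: ⊤, e: ⊤, f: -4}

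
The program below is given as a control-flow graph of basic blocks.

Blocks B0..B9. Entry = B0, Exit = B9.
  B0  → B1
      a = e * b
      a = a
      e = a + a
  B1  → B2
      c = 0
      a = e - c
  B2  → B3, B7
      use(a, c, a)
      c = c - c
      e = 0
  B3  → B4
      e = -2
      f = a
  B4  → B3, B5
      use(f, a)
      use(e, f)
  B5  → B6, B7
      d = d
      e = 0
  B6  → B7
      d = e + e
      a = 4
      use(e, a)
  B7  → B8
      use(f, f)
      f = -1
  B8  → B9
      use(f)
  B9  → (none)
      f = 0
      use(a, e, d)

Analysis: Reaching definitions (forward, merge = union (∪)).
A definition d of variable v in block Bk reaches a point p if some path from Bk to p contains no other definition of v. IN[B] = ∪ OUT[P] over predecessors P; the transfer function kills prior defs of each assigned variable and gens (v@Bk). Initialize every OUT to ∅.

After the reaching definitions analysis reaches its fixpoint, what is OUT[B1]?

Fixpoint table:
  B0:  IN={}  OUT={a@B0, e@B0}
  B1:  IN={a@B0, e@B0}  OUT={a@B1, c@B1, e@B0}
  B2:  IN={a@B1, c@B1, e@B0}  OUT={a@B1, c@B2, e@B2}
  B3:  IN={a@B1, c@B2, e@B2, e@B3, f@B3}  OUT={a@B1, c@B2, e@B3, f@B3}
  B4:  IN={a@B1, c@B2, e@B3, f@B3}  OUT={a@B1, c@B2, e@B3, f@B3}
  B5:  IN={a@B1, c@B2, e@B3, f@B3}  OUT={a@B1, c@B2, d@B5, e@B5, f@B3}
  B6:  IN={a@B1, c@B2, d@B5, e@B5, f@B3}  OUT={a@B6, c@B2, d@B6, e@B5, f@B3}
  B7:  IN={a@B1, a@B6, c@B2, d@B5, d@B6, e@B2, e@B5, f@B3}  OUT={a@B1, a@B6, c@B2, d@B5, d@B6, e@B2, e@B5, f@B7}
  B8:  IN={a@B1, a@B6, c@B2, d@B5, d@B6, e@B2, e@B5, f@B7}  OUT={a@B1, a@B6, c@B2, d@B5, d@B6, e@B2, e@B5, f@B7}
  B9:  IN={a@B1, a@B6, c@B2, d@B5, d@B6, e@B2, e@B5, f@B7}  OUT={a@B1, a@B6, c@B2, d@B5, d@B6, e@B2, e@B5, f@B9}

Merge at B1: IN[B1] = OUT[B0] = {a@B0, e@B0}
Applying B1's transfer function to that IN value gives OUT[B1] (row B1 above).

Answer: {a@B1, c@B1, e@B0}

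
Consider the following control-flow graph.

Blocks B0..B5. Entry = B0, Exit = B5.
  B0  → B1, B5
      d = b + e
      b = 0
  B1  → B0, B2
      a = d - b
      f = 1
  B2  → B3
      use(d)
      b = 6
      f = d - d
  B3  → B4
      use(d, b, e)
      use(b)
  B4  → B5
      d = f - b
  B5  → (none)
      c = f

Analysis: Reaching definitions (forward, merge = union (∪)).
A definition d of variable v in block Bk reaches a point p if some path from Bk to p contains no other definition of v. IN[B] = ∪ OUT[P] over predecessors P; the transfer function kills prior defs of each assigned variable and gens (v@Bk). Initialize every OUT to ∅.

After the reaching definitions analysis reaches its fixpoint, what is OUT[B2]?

Converged values:
  B0: | IN={a@B1, b@B0, d@B0, f@B1} | OUT={a@B1, b@B0, d@B0, f@B1}
  B1: | IN={a@B1, b@B0, d@B0, f@B1} | OUT={a@B1, b@B0, d@B0, f@B1}
  B2: | IN={a@B1, b@B0, d@B0, f@B1} | OUT={a@B1, b@B2, d@B0, f@B2}
  B3: | IN={a@B1, b@B2, d@B0, f@B2} | OUT={a@B1, b@B2, d@B0, f@B2}
  B4: | IN={a@B1, b@B2, d@B0, f@B2} | OUT={a@B1, b@B2, d@B4, f@B2}
  B5: | IN={a@B1, b@B0, b@B2, d@B0, d@B4, f@B1, f@B2} | OUT={a@B1, b@B0, b@B2, c@B5, d@B0, d@B4, f@B1, f@B2}

Merge at B2: IN[B2] = OUT[B1] = {a@B1, b@B0, d@B0, f@B1}
Applying B2's transfer function to that IN value gives OUT[B2] (row B2 above).

Answer: {a@B1, b@B2, d@B0, f@B2}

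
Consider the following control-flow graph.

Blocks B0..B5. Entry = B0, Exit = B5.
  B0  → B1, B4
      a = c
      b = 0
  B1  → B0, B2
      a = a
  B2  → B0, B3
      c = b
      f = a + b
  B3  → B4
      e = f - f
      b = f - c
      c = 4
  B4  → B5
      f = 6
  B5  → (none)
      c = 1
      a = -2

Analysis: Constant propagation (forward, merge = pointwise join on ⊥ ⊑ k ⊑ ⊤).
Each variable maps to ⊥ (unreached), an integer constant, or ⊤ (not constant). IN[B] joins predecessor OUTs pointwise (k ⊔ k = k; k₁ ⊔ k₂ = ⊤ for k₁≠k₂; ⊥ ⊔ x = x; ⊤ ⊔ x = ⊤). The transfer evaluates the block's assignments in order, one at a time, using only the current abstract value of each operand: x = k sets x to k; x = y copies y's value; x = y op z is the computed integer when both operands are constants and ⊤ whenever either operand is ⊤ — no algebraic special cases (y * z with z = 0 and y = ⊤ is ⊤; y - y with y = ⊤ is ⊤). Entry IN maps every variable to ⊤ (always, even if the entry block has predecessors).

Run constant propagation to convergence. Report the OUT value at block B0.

Answer: {a: ⊤, b: 0, c: ⊤, d: ⊤, e: ⊤, f: ⊤}

Working:
Converged values:
  B0:  IN=(all ⊤)  OUT={b:0; rest ⊤}
  B1:  IN={b:0; rest ⊤}  OUT={b:0; rest ⊤}
  B2:  IN={b:0; rest ⊤}  OUT={b:0, c:0; rest ⊤}
  B3:  IN={b:0, c:0; rest ⊤}  OUT={c:4; rest ⊤}
  B4:  IN=(all ⊤)  OUT={f:6; rest ⊤}
  B5:  IN={f:6; rest ⊤}  OUT={a:-2, c:1, f:6; rest ⊤}

Merge at B0 (entry node, so the boundary value (all ⊤) is joined with the incoming edge(s)): IN[B0] = (all ⊤) ⊔ OUT[B1] ⊔ OUT[B2] = {a: ⊤, b: ⊤, c: ⊤, d: ⊤, e: ⊤, f: ⊤}
Applying B0's transfer function to that IN value gives OUT[B0] (row B0 above).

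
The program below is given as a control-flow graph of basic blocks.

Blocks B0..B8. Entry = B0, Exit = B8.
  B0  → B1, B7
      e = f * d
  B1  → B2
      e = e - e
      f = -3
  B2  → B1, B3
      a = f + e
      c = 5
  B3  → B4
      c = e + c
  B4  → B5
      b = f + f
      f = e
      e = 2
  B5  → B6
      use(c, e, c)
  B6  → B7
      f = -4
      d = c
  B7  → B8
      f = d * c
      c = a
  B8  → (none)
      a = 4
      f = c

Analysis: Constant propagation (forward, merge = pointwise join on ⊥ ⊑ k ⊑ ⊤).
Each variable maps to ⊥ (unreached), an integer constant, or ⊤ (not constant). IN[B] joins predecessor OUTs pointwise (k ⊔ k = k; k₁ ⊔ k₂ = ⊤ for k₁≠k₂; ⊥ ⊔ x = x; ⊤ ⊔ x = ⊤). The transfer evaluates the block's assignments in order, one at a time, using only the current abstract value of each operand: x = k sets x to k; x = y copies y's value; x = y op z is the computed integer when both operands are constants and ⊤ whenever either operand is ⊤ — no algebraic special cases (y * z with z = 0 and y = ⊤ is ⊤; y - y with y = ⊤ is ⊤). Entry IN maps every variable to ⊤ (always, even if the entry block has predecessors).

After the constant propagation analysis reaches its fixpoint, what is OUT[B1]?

Fixpoint table:
  B0:  IN=(all ⊤)  OUT=(all ⊤)
  B1:  IN=(all ⊤)  OUT={f:-3; rest ⊤}
  B2:  IN={f:-3; rest ⊤}  OUT={c:5, f:-3; rest ⊤}
  B3:  IN={c:5, f:-3; rest ⊤}  OUT={f:-3; rest ⊤}
  B4:  IN={f:-3; rest ⊤}  OUT={b:-6, e:2; rest ⊤}
  B5:  IN={b:-6, e:2; rest ⊤}  OUT={b:-6, e:2; rest ⊤}
  B6:  IN={b:-6, e:2; rest ⊤}  OUT={b:-6, e:2, f:-4; rest ⊤}
  B7:  IN=(all ⊤)  OUT=(all ⊤)
  B8:  IN=(all ⊤)  OUT={a:4; rest ⊤}

Merge at B1: IN[B1] = OUT[B0] ⊔ OUT[B2] = {a: ⊤, b: ⊤, c: ⊤, d: ⊤, e: ⊤, f: ⊤}
Applying B1's transfer function to that IN value gives OUT[B1] (row B1 above).

Answer: {a: ⊤, b: ⊤, c: ⊤, d: ⊤, e: ⊤, f: -3}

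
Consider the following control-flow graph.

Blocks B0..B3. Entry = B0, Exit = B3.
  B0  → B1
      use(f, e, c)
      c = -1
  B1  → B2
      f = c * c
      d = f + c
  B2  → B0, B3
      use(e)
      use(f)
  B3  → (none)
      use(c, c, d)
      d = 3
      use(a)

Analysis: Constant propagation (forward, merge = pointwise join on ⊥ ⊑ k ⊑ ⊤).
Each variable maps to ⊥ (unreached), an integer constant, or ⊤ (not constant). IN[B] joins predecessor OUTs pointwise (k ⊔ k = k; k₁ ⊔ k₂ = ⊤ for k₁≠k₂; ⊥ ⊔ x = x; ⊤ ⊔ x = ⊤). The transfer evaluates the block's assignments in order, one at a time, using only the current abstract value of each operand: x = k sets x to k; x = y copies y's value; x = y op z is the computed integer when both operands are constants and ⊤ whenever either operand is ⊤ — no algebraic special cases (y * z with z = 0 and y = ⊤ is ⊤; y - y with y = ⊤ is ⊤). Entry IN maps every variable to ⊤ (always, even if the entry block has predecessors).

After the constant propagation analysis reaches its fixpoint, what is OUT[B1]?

Fixpoint table:
  B0: | IN=(all ⊤) | OUT={c:-1; rest ⊤}
  B1: | IN={c:-1; rest ⊤} | OUT={c:-1, d:0, f:1; rest ⊤}
  B2: | IN={c:-1, d:0, f:1; rest ⊤} | OUT={c:-1, d:0, f:1; rest ⊤}
  B3: | IN={c:-1, d:0, f:1; rest ⊤} | OUT={c:-1, d:3, f:1; rest ⊤}

Merge at B1: IN[B1] = OUT[B0] = {a: ⊤, b: ⊤, c: -1, d: ⊤, e: ⊤, f: ⊤}
Applying B1's transfer function to that IN value gives OUT[B1] (row B1 above).

Answer: {a: ⊤, b: ⊤, c: -1, d: 0, e: ⊤, f: 1}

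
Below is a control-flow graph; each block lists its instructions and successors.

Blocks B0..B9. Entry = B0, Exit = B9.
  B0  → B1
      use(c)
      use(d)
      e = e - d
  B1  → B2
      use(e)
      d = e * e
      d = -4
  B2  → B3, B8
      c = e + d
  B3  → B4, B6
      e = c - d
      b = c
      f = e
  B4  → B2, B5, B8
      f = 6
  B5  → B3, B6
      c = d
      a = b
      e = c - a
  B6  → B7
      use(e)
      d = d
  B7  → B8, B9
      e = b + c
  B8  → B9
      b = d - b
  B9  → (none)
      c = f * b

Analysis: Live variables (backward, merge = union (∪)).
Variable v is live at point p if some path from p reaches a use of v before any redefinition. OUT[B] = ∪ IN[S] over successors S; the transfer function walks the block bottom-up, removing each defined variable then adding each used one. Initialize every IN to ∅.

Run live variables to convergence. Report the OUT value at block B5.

Fixpoint table:
  B0:  IN={b, c, d, e, f}  OUT={b, e, f}
  B1:  IN={b, e, f}  OUT={b, d, e, f}
  B2:  IN={b, d, e, f}  OUT={b, c, d, f}
  B3:  IN={c, d}  OUT={b, c, d, e, f}
  B4:  IN={b, d, e}  OUT={b, d, e, f}
  B5:  IN={b, d, f}  OUT={b, c, d, e, f}
  B6:  IN={b, c, d, e, f}  OUT={b, c, d, f}
  B7:  IN={b, c, d, f}  OUT={b, d, f}
  B8:  IN={b, d, f}  OUT={b, f}
  B9:  IN={b, f}  OUT={}

Merge at B5: OUT[B5] = IN[B3] ⊔ IN[B6] = {b, c, d, e, f}

Answer: {b, c, d, e, f}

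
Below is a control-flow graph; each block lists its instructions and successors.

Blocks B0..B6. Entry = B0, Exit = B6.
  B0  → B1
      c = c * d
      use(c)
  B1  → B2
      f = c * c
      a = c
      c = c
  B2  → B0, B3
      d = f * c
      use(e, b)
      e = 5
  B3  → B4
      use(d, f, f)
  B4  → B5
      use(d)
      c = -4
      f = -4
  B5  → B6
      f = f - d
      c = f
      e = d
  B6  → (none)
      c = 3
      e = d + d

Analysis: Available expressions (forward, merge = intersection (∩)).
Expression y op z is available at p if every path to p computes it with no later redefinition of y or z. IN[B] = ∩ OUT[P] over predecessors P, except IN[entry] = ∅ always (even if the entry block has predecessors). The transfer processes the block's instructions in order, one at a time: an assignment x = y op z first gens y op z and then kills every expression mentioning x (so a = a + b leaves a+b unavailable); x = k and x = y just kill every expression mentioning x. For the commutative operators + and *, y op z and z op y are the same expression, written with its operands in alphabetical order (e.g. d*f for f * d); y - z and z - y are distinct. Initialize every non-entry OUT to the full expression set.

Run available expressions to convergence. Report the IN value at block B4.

Answer: {c*f}

Working:
Per-block solution:
  B0:   IN={}   OUT={}
  B1:   IN={}   OUT={}
  B2:   IN={}   OUT={c*f}
  B3:   IN={c*f}   OUT={c*f}
  B4:   IN={c*f}   OUT={}
  B5:   IN={}   OUT={}
  B6:   IN={}   OUT={d+d}

Merge at B4: IN[B4] = OUT[B3] = {c*f}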